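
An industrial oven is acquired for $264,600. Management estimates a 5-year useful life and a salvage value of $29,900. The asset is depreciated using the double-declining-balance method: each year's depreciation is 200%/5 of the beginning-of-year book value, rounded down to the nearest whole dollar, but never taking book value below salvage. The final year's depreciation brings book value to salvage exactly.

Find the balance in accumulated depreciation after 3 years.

Depreciable base = $264,600 − $29,900 = $234,700.
Year 1: ⌊$264,600 × 200%/5⌋ = $105,840. Book value $158,760.
Year 2: ⌊$158,760 × 200%/5⌋ = $63,504. Book value $95,256.
Year 3: ⌊$95,256 × 200%/5⌋ = $38,102. Book value $57,154.
Accumulated through year 3 = $264,600 − $57,154 = $207,446.

$207,446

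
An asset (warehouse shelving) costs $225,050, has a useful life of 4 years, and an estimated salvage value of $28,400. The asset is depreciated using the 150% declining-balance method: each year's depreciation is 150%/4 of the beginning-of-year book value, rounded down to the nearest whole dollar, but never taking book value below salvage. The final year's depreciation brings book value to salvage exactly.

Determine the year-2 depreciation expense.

Depreciable base = $225,050 − $28,400 = $196,650.
Year 1: ⌊$225,050 × 150%/4⌋ = $84,393. Book value $140,657.
Year 2: ⌊$140,657 × 150%/4⌋ = $52,746. Book value $87,911.

$52,746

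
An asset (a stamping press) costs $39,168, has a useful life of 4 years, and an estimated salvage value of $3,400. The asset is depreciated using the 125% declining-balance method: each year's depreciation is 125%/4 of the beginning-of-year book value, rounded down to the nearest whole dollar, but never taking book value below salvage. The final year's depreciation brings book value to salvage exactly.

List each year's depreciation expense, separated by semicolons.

$12,240; $8,415; $5,785; $9,328

Depreciable base = $39,168 − $3,400 = $35,768.
Year 1: ⌊$39,168 × 125%/4⌋ = $12,240. Book value $26,928.
Year 2: ⌊$26,928 × 125%/4⌋ = $8,415. Book value $18,513.
Year 3: ⌊$18,513 × 125%/4⌋ = $5,785. Book value $12,728.
Year 4 (final): $12,728 − $3,400 = $9,328. Book value $3,400.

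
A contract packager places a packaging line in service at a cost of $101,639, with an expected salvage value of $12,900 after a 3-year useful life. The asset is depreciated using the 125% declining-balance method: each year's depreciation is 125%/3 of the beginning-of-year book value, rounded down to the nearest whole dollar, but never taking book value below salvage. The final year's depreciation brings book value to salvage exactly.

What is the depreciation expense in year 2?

Depreciable base = $101,639 − $12,900 = $88,739.
Year 1: ⌊$101,639 × 125%/3⌋ = $42,349. Book value $59,290.
Year 2: ⌊$59,290 × 125%/3⌋ = $24,704. Book value $34,586.

$24,704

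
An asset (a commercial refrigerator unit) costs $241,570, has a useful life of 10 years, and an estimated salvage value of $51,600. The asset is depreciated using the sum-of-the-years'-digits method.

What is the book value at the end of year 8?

Depreciable base = $241,570 − $51,600 = $189,970.
Sum of the years' digits = 10+9+8+7+6+5+4+3+2+1 = 55.
Year 1: $189,970 × 10/55 = $34,540. Book value $207,030.
Year 2: $189,970 × 9/55 = $31,086. Book value $175,944.
Year 3: $189,970 × 8/55 = $27,632. Book value $148,312.
Year 4: $189,970 × 7/55 = $24,178. Book value $124,134.
Year 5: $189,970 × 6/55 = $20,724. Book value $103,410.
Year 6: $189,970 × 5/55 = $17,270. Book value $86,140.
Year 7: $189,970 × 4/55 = $13,816. Book value $72,324.
Year 8: $189,970 × 3/55 = $10,362. Book value $61,962.

$61,962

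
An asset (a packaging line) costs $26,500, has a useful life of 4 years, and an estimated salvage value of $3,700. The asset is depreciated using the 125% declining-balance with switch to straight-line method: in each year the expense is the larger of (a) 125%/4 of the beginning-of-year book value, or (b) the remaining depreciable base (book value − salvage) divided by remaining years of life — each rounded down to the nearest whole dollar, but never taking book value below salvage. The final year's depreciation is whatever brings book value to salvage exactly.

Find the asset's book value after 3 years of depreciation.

Depreciable base = $26,500 − $3,700 = $22,800.
Year 1: DB = ⌊$26,500 × 125%/4⌋ = $8,281; SL = ⌊$22,800/4⌋ = $5,700 → take DB $8,281. Book value $18,219.
Year 2: DB = ⌊$18,219 × 125%/4⌋ = $5,693; SL = ⌊$14,519/3⌋ = $4,839 → take DB $5,693. Book value $12,526.
Year 3: DB = ⌊$12,526 × 125%/4⌋ = $3,914; SL = ⌊$8,826/2⌋ = $4,413 → take SL $4,413. Book value $8,113.

$8,113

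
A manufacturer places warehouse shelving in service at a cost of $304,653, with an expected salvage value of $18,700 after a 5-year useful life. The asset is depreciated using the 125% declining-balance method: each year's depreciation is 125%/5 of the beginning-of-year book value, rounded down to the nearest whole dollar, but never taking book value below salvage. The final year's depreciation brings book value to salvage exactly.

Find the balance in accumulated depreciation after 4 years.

$208,258

Depreciable base = $304,653 − $18,700 = $285,953.
Year 1: ⌊$304,653 × 125%/5⌋ = $76,163. Book value $228,490.
Year 2: ⌊$228,490 × 125%/5⌋ = $57,122. Book value $171,368.
Year 3: ⌊$171,368 × 125%/5⌋ = $42,842. Book value $128,526.
Year 4: ⌊$128,526 × 125%/5⌋ = $32,131. Book value $96,395.
Accumulated through year 4 = $304,653 − $96,395 = $208,258.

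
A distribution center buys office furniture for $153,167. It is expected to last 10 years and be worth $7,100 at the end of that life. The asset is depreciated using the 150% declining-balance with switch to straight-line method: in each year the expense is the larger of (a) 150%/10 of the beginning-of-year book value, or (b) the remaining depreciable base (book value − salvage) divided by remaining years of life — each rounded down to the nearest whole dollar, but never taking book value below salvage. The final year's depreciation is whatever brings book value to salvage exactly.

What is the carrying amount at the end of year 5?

$67,814

Depreciable base = $153,167 − $7,100 = $146,067.
Year 1: DB = ⌊$153,167 × 150%/10⌋ = $22,975; SL = ⌊$146,067/10⌋ = $14,606 → take DB $22,975. Book value $130,192.
Year 2: DB = ⌊$130,192 × 150%/10⌋ = $19,528; SL = ⌊$123,092/9⌋ = $13,676 → take DB $19,528. Book value $110,664.
Year 3: DB = ⌊$110,664 × 150%/10⌋ = $16,599; SL = ⌊$103,564/8⌋ = $12,945 → take DB $16,599. Book value $94,065.
Year 4: DB = ⌊$94,065 × 150%/10⌋ = $14,109; SL = ⌊$86,965/7⌋ = $12,423 → take DB $14,109. Book value $79,956.
Year 5: DB = ⌊$79,956 × 150%/10⌋ = $11,993; SL = ⌊$72,856/6⌋ = $12,142 → take SL $12,142. Book value $67,814.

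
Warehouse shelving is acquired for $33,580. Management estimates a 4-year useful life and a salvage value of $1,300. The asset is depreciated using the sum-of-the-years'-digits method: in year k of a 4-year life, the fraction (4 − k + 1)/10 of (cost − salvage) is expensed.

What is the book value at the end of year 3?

$4,528

Depreciable base = $33,580 − $1,300 = $32,280.
Sum of the years' digits = 4+3+2+1 = 10.
Year 1: $32,280 × 4/10 = $12,912. Book value $20,668.
Year 2: $32,280 × 3/10 = $9,684. Book value $10,984.
Year 3: $32,280 × 2/10 = $6,456. Book value $4,528.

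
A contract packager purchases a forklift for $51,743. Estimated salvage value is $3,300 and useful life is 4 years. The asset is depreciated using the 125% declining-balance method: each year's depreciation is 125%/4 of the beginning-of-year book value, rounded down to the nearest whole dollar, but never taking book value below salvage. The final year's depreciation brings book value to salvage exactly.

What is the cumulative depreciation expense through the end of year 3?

Depreciable base = $51,743 − $3,300 = $48,443.
Year 1: ⌊$51,743 × 125%/4⌋ = $16,169. Book value $35,574.
Year 2: ⌊$35,574 × 125%/4⌋ = $11,116. Book value $24,458.
Year 3: ⌊$24,458 × 125%/4⌋ = $7,643. Book value $16,815.
Accumulated through year 3 = $51,743 − $16,815 = $34,928.

$34,928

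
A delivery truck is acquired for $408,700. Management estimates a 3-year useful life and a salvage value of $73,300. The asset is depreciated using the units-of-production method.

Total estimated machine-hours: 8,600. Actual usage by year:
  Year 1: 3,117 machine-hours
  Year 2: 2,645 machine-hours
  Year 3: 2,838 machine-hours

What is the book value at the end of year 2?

$183,982

Depreciable base = $408,700 − $73,300 = $335,400.
Rate = $335,400 / 8,600 machine-hours = $39 per machine-hour.
Year 1: 3,117 × $39 = $121,563. Book value $287,137.
Year 2: 2,645 × $39 = $103,155. Book value $183,982.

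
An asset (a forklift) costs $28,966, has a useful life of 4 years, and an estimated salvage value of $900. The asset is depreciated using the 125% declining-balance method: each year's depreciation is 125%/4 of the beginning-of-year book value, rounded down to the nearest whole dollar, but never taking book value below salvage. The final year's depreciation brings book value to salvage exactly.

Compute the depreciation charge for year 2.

$6,223

Depreciable base = $28,966 − $900 = $28,066.
Year 1: ⌊$28,966 × 125%/4⌋ = $9,051. Book value $19,915.
Year 2: ⌊$19,915 × 125%/4⌋ = $6,223. Book value $13,692.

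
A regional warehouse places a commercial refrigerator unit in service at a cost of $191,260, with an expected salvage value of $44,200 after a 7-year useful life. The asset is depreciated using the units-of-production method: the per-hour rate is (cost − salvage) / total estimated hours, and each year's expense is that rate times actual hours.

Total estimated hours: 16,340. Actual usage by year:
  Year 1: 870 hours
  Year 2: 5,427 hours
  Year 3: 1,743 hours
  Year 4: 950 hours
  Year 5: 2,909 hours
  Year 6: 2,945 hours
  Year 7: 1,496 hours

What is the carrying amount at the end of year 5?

Depreciable base = $191,260 − $44,200 = $147,060.
Rate = $147,060 / 16,340 hours = $9 per hour.
Year 1: 870 × $9 = $7,830. Book value $183,430.
Year 2: 5,427 × $9 = $48,843. Book value $134,587.
Year 3: 1,743 × $9 = $15,687. Book value $118,900.
Year 4: 950 × $9 = $8,550. Book value $110,350.
Year 5: 2,909 × $9 = $26,181. Book value $84,169.

$84,169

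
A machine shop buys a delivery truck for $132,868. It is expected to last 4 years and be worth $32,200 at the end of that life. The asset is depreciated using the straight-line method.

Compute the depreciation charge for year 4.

Depreciable base = $132,868 − $32,200 = $100,668.
Annual expense = $100,668 / 4 = $25,167.

$25,167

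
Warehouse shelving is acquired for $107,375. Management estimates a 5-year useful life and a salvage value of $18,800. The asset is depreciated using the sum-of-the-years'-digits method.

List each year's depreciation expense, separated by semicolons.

Depreciable base = $107,375 − $18,800 = $88,575.
Sum of the years' digits = 5+4+3+2+1 = 15.
Year 1: $88,575 × 5/15 = $29,525. Book value $77,850.
Year 2: $88,575 × 4/15 = $23,620. Book value $54,230.
Year 3: $88,575 × 3/15 = $17,715. Book value $36,515.
Year 4: $88,575 × 2/15 = $11,810. Book value $24,705.
Year 5: $88,575 × 1/15 = $5,905. Book value $18,800.

$29,525; $23,620; $17,715; $11,810; $5,905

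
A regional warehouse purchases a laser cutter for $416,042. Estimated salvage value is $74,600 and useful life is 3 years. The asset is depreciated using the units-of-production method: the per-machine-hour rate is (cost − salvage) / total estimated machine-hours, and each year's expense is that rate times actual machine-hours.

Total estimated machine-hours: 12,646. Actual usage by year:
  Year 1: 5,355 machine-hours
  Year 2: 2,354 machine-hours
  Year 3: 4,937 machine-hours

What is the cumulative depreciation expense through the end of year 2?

$208,143

Depreciable base = $416,042 − $74,600 = $341,442.
Rate = $341,442 / 12,646 machine-hours = $27 per machine-hour.
Year 1: 5,355 × $27 = $144,585. Book value $271,457.
Year 2: 2,354 × $27 = $63,558. Book value $207,899.
Accumulated through year 2 = $416,042 − $207,899 = $208,143.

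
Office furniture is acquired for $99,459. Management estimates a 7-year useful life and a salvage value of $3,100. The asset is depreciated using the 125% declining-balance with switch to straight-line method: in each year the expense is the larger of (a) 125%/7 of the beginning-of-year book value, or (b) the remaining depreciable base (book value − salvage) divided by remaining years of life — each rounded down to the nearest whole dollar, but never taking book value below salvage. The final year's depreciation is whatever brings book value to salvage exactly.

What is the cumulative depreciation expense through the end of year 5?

$70,755

Depreciable base = $99,459 − $3,100 = $96,359.
Year 1: DB = ⌊$99,459 × 125%/7⌋ = $17,760; SL = ⌊$96,359/7⌋ = $13,765 → take DB $17,760. Book value $81,699.
Year 2: DB = ⌊$81,699 × 125%/7⌋ = $14,589; SL = ⌊$78,599/6⌋ = $13,099 → take DB $14,589. Book value $67,110.
Year 3: DB = ⌊$67,110 × 125%/7⌋ = $11,983; SL = ⌊$64,010/5⌋ = $12,802 → take SL $12,802. Book value $54,308.
Year 4: DB = ⌊$54,308 × 125%/7⌋ = $9,697; SL = ⌊$51,208/4⌋ = $12,802 → take SL $12,802. Book value $41,506.
Year 5: DB = ⌊$41,506 × 125%/7⌋ = $7,411; SL = ⌊$38,406/3⌋ = $12,802 → take SL $12,802. Book value $28,704.
Accumulated through year 5 = $99,459 − $28,704 = $70,755.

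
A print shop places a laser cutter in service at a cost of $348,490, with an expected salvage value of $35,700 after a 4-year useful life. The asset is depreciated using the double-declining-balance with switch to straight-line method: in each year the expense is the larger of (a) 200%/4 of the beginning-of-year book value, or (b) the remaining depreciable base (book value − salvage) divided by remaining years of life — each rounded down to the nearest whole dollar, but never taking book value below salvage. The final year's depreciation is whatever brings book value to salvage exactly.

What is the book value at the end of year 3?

Depreciable base = $348,490 − $35,700 = $312,790.
Year 1: DB = ⌊$348,490 × 200%/4⌋ = $174,245; SL = ⌊$312,790/4⌋ = $78,197 → take DB $174,245. Book value $174,245.
Year 2: DB = ⌊$174,245 × 200%/4⌋ = $87,122; SL = ⌊$138,545/3⌋ = $46,181 → take DB $87,122. Book value $87,123.
Year 3: DB = ⌊$87,123 × 200%/4⌋ = $43,561; SL = ⌊$51,423/2⌋ = $25,711 → take DB $43,561. Book value $43,562.

$43,562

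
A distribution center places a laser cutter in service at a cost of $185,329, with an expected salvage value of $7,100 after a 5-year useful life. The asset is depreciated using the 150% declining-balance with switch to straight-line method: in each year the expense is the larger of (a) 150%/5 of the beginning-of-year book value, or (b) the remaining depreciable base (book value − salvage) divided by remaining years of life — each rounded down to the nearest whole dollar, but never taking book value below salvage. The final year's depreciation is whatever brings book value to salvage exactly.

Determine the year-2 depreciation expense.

Depreciable base = $185,329 − $7,100 = $178,229.
Year 1: DB = ⌊$185,329 × 150%/5⌋ = $55,598; SL = ⌊$178,229/5⌋ = $35,645 → take DB $55,598. Book value $129,731.
Year 2: DB = ⌊$129,731 × 150%/5⌋ = $38,919; SL = ⌊$122,631/4⌋ = $30,657 → take DB $38,919. Book value $90,812.

$38,919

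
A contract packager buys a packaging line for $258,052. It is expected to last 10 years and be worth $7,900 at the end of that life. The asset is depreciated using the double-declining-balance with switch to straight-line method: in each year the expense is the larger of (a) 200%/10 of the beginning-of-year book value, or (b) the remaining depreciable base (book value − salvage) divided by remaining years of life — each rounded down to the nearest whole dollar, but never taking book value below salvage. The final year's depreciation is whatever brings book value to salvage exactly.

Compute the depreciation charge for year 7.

Depreciable base = $258,052 − $7,900 = $250,152.
Year 1: DB = ⌊$258,052 × 200%/10⌋ = $51,610; SL = ⌊$250,152/10⌋ = $25,015 → take DB $51,610. Book value $206,442.
Year 2: DB = ⌊$206,442 × 200%/10⌋ = $41,288; SL = ⌊$198,542/9⌋ = $22,060 → take DB $41,288. Book value $165,154.
Year 3: DB = ⌊$165,154 × 200%/10⌋ = $33,030; SL = ⌊$157,254/8⌋ = $19,656 → take DB $33,030. Book value $132,124.
Year 4: DB = ⌊$132,124 × 200%/10⌋ = $26,424; SL = ⌊$124,224/7⌋ = $17,746 → take DB $26,424. Book value $105,700.
Year 5: DB = ⌊$105,700 × 200%/10⌋ = $21,140; SL = ⌊$97,800/6⌋ = $16,300 → take DB $21,140. Book value $84,560.
Year 6: DB = ⌊$84,560 × 200%/10⌋ = $16,912; SL = ⌊$76,660/5⌋ = $15,332 → take DB $16,912. Book value $67,648.
Year 7: DB = ⌊$67,648 × 200%/10⌋ = $13,529; SL = ⌊$59,748/4⌋ = $14,937 → take SL $14,937. Book value $52,711.

$14,937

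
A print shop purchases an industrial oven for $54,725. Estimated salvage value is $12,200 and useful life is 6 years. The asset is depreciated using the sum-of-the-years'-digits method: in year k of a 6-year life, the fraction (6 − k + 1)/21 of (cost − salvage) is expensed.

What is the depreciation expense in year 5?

Depreciable base = $54,725 − $12,200 = $42,525.
Sum of the years' digits = 6+5+4+3+2+1 = 21.
Year 1: $42,525 × 6/21 = $12,150. Book value $42,575.
Year 2: $42,525 × 5/21 = $10,125. Book value $32,450.
Year 3: $42,525 × 4/21 = $8,100. Book value $24,350.
Year 4: $42,525 × 3/21 = $6,075. Book value $18,275.
Year 5: $42,525 × 2/21 = $4,050. Book value $14,225.

$4,050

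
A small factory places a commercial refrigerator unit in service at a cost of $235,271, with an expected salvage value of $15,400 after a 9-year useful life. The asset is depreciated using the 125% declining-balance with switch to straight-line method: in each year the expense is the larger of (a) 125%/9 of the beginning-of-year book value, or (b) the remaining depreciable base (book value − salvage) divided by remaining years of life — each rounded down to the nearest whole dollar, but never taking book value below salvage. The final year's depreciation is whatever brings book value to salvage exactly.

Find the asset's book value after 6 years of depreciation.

$82,814

Depreciable base = $235,271 − $15,400 = $219,871.
Year 1: DB = ⌊$235,271 × 125%/9⌋ = $32,676; SL = ⌊$219,871/9⌋ = $24,430 → take DB $32,676. Book value $202,595.
Year 2: DB = ⌊$202,595 × 125%/9⌋ = $28,138; SL = ⌊$187,195/8⌋ = $23,399 → take DB $28,138. Book value $174,457.
Year 3: DB = ⌊$174,457 × 125%/9⌋ = $24,230; SL = ⌊$159,057/7⌋ = $22,722 → take DB $24,230. Book value $150,227.
Year 4: DB = ⌊$150,227 × 125%/9⌋ = $20,864; SL = ⌊$134,827/6⌋ = $22,471 → take SL $22,471. Book value $127,756.
Year 5: DB = ⌊$127,756 × 125%/9⌋ = $17,743; SL = ⌊$112,356/5⌋ = $22,471 → take SL $22,471. Book value $105,285.
Year 6: DB = ⌊$105,285 × 125%/9⌋ = $14,622; SL = ⌊$89,885/4⌋ = $22,471 → take SL $22,471. Book value $82,814.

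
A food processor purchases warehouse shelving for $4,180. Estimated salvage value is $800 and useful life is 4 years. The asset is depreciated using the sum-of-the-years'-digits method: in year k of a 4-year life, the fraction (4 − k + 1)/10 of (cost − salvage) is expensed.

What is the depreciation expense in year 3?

Depreciable base = $4,180 − $800 = $3,380.
Sum of the years' digits = 4+3+2+1 = 10.
Year 1: $3,380 × 4/10 = $1,352. Book value $2,828.
Year 2: $3,380 × 3/10 = $1,014. Book value $1,814.
Year 3: $3,380 × 2/10 = $676. Book value $1,138.

$676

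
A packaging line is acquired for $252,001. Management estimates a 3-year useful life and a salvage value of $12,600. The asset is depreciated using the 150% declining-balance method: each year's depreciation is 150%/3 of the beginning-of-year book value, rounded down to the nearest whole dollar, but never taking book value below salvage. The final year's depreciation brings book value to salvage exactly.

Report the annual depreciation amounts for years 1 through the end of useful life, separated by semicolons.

$126,000; $63,000; $50,401

Depreciable base = $252,001 − $12,600 = $239,401.
Year 1: ⌊$252,001 × 150%/3⌋ = $126,000. Book value $126,001.
Year 2: ⌊$126,001 × 150%/3⌋ = $63,000. Book value $63,001.
Year 3 (final): $63,001 − $12,600 = $50,401. Book value $12,600.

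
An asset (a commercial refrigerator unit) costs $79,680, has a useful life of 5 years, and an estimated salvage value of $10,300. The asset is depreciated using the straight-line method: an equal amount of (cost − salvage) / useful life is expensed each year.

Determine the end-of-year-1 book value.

$65,804

Depreciable base = $79,680 − $10,300 = $69,380.
Annual expense = $69,380 / 5 = $13,876.
End of year 1: book value $65,804.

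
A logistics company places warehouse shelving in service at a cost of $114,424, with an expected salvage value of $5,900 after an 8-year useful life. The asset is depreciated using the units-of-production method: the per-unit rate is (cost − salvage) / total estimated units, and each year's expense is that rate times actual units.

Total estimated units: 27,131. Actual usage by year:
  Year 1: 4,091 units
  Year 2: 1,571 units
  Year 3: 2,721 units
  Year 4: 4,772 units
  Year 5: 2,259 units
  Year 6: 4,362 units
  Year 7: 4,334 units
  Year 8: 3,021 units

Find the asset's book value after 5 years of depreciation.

$52,768

Depreciable base = $114,424 − $5,900 = $108,524.
Rate = $108,524 / 27,131 units = $4 per unit.
Year 1: 4,091 × $4 = $16,364. Book value $98,060.
Year 2: 1,571 × $4 = $6,284. Book value $91,776.
Year 3: 2,721 × $4 = $10,884. Book value $80,892.
Year 4: 4,772 × $4 = $19,088. Book value $61,804.
Year 5: 2,259 × $4 = $9,036. Book value $52,768.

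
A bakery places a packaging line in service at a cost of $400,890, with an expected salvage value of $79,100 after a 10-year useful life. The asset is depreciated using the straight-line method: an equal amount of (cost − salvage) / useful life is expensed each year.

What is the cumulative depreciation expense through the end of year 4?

Depreciable base = $400,890 − $79,100 = $321,790.
Annual expense = $321,790 / 10 = $32,179.
End of year 1: book value $368,711.
End of year 2: book value $336,532.
End of year 3: book value $304,353.
End of year 4: book value $272,174.
Accumulated through year 4 = $400,890 − $272,174 = $128,716.

$128,716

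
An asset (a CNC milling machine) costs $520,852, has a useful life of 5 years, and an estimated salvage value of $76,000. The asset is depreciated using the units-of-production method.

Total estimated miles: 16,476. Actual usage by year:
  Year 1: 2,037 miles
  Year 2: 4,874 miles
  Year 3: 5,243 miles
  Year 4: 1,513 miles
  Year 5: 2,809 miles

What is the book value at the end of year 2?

$334,255

Depreciable base = $520,852 − $76,000 = $444,852.
Rate = $444,852 / 16,476 miles = $27 per mile.
Year 1: 2,037 × $27 = $54,999. Book value $465,853.
Year 2: 4,874 × $27 = $131,598. Book value $334,255.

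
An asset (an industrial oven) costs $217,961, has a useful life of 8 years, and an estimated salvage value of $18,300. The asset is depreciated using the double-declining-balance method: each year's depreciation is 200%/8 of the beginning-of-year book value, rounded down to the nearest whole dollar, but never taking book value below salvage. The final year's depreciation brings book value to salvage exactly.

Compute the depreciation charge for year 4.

$22,988

Depreciable base = $217,961 − $18,300 = $199,661.
Year 1: ⌊$217,961 × 200%/8⌋ = $54,490. Book value $163,471.
Year 2: ⌊$163,471 × 200%/8⌋ = $40,867. Book value $122,604.
Year 3: ⌊$122,604 × 200%/8⌋ = $30,651. Book value $91,953.
Year 4: ⌊$91,953 × 200%/8⌋ = $22,988. Book value $68,965.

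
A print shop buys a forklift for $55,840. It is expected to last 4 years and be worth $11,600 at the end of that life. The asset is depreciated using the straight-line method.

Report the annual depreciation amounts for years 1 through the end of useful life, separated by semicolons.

Depreciable base = $55,840 − $11,600 = $44,240.
Annual expense = $44,240 / 4 = $11,060.
End of year 1: book value $44,780.
End of year 2: book value $33,720.
End of year 3: book value $22,660.
End of year 4: book value $11,600.

$11,060; $11,060; $11,060; $11,060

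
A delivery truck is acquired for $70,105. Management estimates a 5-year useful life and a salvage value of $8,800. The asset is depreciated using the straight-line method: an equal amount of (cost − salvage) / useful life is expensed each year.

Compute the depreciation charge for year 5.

Depreciable base = $70,105 − $8,800 = $61,305.
Annual expense = $61,305 / 5 = $12,261.

$12,261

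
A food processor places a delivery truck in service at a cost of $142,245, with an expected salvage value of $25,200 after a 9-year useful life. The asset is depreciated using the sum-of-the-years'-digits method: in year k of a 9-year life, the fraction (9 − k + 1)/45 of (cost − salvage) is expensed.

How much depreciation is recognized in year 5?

Depreciable base = $142,245 − $25,200 = $117,045.
Sum of the years' digits = 9+8+7+6+5+4+3+2+1 = 45.
Year 1: $117,045 × 9/45 = $23,409. Book value $118,836.
Year 2: $117,045 × 8/45 = $20,808. Book value $98,028.
Year 3: $117,045 × 7/45 = $18,207. Book value $79,821.
Year 4: $117,045 × 6/45 = $15,606. Book value $64,215.
Year 5: $117,045 × 5/45 = $13,005. Book value $51,210.

$13,005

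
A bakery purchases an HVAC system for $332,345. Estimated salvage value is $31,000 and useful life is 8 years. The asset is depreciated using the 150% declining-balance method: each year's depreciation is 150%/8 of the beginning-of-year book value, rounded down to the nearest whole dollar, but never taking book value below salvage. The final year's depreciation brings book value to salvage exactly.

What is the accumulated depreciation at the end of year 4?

Depreciable base = $332,345 − $31,000 = $301,345.
Year 1: ⌊$332,345 × 150%/8⌋ = $62,314. Book value $270,031.
Year 2: ⌊$270,031 × 150%/8⌋ = $50,630. Book value $219,401.
Year 3: ⌊$219,401 × 150%/8⌋ = $41,137. Book value $178,264.
Year 4: ⌊$178,264 × 150%/8⌋ = $33,424. Book value $144,840.
Accumulated through year 4 = $332,345 − $144,840 = $187,505.

$187,505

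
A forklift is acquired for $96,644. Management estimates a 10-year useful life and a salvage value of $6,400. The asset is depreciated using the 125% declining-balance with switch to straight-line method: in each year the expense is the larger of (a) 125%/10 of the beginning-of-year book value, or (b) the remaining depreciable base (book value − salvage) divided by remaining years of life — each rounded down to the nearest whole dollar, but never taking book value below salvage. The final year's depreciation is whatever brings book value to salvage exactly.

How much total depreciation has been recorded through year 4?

Depreciable base = $96,644 − $6,400 = $90,244.
Year 1: DB = ⌊$96,644 × 125%/10⌋ = $12,080; SL = ⌊$90,244/10⌋ = $9,024 → take DB $12,080. Book value $84,564.
Year 2: DB = ⌊$84,564 × 125%/10⌋ = $10,570; SL = ⌊$78,164/9⌋ = $8,684 → take DB $10,570. Book value $73,994.
Year 3: DB = ⌊$73,994 × 125%/10⌋ = $9,249; SL = ⌊$67,594/8⌋ = $8,449 → take DB $9,249. Book value $64,745.
Year 4: DB = ⌊$64,745 × 125%/10⌋ = $8,093; SL = ⌊$58,345/7⌋ = $8,335 → take SL $8,335. Book value $56,410.
Accumulated through year 4 = $96,644 − $56,410 = $40,234.

$40,234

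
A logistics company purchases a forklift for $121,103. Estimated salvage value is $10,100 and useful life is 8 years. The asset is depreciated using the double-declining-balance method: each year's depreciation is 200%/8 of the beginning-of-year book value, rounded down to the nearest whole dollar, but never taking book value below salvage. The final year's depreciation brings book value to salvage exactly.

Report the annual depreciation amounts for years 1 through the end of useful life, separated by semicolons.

Depreciable base = $121,103 − $10,100 = $111,003.
Year 1: ⌊$121,103 × 200%/8⌋ = $30,275. Book value $90,828.
Year 2: ⌊$90,828 × 200%/8⌋ = $22,707. Book value $68,121.
Year 3: ⌊$68,121 × 200%/8⌋ = $17,030. Book value $51,091.
Year 4: ⌊$51,091 × 200%/8⌋ = $12,772. Book value $38,319.
Year 5: ⌊$38,319 × 200%/8⌋ = $9,579. Book value $28,740.
Year 6: ⌊$28,740 × 200%/8⌋ = $7,185. Book value $21,555.
Year 7: ⌊$21,555 × 200%/8⌋ = $5,388. Book value $16,167.
Year 8 (final): $16,167 − $10,100 = $6,067. Book value $10,100.

$30,275; $22,707; $17,030; $12,772; $9,579; $7,185; $5,388; $6,067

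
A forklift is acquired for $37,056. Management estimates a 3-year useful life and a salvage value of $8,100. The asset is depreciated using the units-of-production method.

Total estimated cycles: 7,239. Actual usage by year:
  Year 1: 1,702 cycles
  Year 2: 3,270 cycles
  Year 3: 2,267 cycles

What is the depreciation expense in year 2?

$13,080

Depreciable base = $37,056 − $8,100 = $28,956.
Rate = $28,956 / 7,239 cycles = $4 per cycle.
Year 1: 1,702 × $4 = $6,808. Book value $30,248.
Year 2: 3,270 × $4 = $13,080. Book value $17,168.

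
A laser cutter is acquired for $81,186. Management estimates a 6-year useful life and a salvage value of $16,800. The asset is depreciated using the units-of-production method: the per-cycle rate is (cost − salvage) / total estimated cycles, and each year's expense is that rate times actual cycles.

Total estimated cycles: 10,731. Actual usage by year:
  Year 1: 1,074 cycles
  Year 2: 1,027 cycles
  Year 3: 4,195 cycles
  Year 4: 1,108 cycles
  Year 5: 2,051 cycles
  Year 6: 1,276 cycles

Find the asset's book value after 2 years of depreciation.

$68,580

Depreciable base = $81,186 − $16,800 = $64,386.
Rate = $64,386 / 10,731 cycles = $6 per cycle.
Year 1: 1,074 × $6 = $6,444. Book value $74,742.
Year 2: 1,027 × $6 = $6,162. Book value $68,580.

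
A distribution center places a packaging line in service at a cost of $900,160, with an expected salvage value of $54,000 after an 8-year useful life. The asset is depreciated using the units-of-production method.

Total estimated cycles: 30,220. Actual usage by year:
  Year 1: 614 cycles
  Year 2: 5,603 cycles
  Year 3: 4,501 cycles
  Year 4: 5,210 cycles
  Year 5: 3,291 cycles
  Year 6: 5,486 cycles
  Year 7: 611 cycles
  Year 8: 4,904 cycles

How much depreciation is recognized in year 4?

Depreciable base = $900,160 − $54,000 = $846,160.
Rate = $846,160 / 30,220 cycles = $28 per cycle.
Year 1: 614 × $28 = $17,192. Book value $882,968.
Year 2: 5,603 × $28 = $156,884. Book value $726,084.
Year 3: 4,501 × $28 = $126,028. Book value $600,056.
Year 4: 5,210 × $28 = $145,880. Book value $454,176.

$145,880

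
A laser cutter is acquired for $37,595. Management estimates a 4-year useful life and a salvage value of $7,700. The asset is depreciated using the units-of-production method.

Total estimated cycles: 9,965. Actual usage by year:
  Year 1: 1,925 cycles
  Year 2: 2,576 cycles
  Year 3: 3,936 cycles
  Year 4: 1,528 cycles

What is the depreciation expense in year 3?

Depreciable base = $37,595 − $7,700 = $29,895.
Rate = $29,895 / 9,965 cycles = $3 per cycle.
Year 1: 1,925 × $3 = $5,775. Book value $31,820.
Year 2: 2,576 × $3 = $7,728. Book value $24,092.
Year 3: 3,936 × $3 = $11,808. Book value $12,284.

$11,808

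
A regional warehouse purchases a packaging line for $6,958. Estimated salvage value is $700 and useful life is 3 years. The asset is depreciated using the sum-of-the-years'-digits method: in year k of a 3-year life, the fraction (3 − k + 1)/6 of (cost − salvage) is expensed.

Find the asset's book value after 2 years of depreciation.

Depreciable base = $6,958 − $700 = $6,258.
Sum of the years' digits = 3+2+1 = 6.
Year 1: $6,258 × 3/6 = $3,129. Book value $3,829.
Year 2: $6,258 × 2/6 = $2,086. Book value $1,743.

$1,743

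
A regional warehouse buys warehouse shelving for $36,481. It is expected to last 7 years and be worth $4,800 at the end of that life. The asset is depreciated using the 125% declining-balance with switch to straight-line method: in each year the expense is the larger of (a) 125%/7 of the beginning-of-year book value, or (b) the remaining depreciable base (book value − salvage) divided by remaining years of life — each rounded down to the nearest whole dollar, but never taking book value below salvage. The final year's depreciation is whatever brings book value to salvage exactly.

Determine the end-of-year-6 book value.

Depreciable base = $36,481 − $4,800 = $31,681.
Year 1: DB = ⌊$36,481 × 125%/7⌋ = $6,514; SL = ⌊$31,681/7⌋ = $4,525 → take DB $6,514. Book value $29,967.
Year 2: DB = ⌊$29,967 × 125%/7⌋ = $5,351; SL = ⌊$25,167/6⌋ = $4,194 → take DB $5,351. Book value $24,616.
Year 3: DB = ⌊$24,616 × 125%/7⌋ = $4,395; SL = ⌊$19,816/5⌋ = $3,963 → take DB $4,395. Book value $20,221.
Year 4: DB = ⌊$20,221 × 125%/7⌋ = $3,610; SL = ⌊$15,421/4⌋ = $3,855 → take SL $3,855. Book value $16,366.
Year 5: DB = ⌊$16,366 × 125%/7⌋ = $2,922; SL = ⌊$11,566/3⌋ = $3,855 → take SL $3,855. Book value $12,511.
Year 6: DB = ⌊$12,511 × 125%/7⌋ = $2,234; SL = ⌊$7,711/2⌋ = $3,855 → take SL $3,855. Book value $8,656.

$8,656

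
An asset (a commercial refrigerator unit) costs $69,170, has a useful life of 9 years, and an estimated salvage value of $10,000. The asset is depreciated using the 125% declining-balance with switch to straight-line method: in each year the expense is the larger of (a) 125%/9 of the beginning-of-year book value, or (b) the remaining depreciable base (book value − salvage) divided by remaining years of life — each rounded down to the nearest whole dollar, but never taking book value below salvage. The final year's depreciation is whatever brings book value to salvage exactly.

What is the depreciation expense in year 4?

$6,134

Depreciable base = $69,170 − $10,000 = $59,170.
Year 1: DB = ⌊$69,170 × 125%/9⌋ = $9,606; SL = ⌊$59,170/9⌋ = $6,574 → take DB $9,606. Book value $59,564.
Year 2: DB = ⌊$59,564 × 125%/9⌋ = $8,272; SL = ⌊$49,564/8⌋ = $6,195 → take DB $8,272. Book value $51,292.
Year 3: DB = ⌊$51,292 × 125%/9⌋ = $7,123; SL = ⌊$41,292/7⌋ = $5,898 → take DB $7,123. Book value $44,169.
Year 4: DB = ⌊$44,169 × 125%/9⌋ = $6,134; SL = ⌊$34,169/6⌋ = $5,694 → take DB $6,134. Book value $38,035.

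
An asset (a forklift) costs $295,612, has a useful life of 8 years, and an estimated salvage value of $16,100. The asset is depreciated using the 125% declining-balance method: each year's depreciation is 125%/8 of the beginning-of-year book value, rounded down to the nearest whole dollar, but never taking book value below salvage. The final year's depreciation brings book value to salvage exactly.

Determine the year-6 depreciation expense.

Depreciable base = $295,612 − $16,100 = $279,512.
Year 1: ⌊$295,612 × 125%/8⌋ = $46,189. Book value $249,423.
Year 2: ⌊$249,423 × 125%/8⌋ = $38,972. Book value $210,451.
Year 3: ⌊$210,451 × 125%/8⌋ = $32,882. Book value $177,569.
Year 4: ⌊$177,569 × 125%/8⌋ = $27,745. Book value $149,824.
Year 5: ⌊$149,824 × 125%/8⌋ = $23,410. Book value $126,414.
Year 6: ⌊$126,414 × 125%/8⌋ = $19,752. Book value $106,662.

$19,752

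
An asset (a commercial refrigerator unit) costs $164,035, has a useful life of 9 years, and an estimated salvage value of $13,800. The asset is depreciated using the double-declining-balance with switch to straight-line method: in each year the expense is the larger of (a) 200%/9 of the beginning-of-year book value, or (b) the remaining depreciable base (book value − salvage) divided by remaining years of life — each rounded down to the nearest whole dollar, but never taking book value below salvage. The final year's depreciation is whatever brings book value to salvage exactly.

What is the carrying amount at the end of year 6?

Depreciable base = $164,035 − $13,800 = $150,235.
Year 1: DB = ⌊$164,035 × 200%/9⌋ = $36,452; SL = ⌊$150,235/9⌋ = $16,692 → take DB $36,452. Book value $127,583.
Year 2: DB = ⌊$127,583 × 200%/9⌋ = $28,351; SL = ⌊$113,783/8⌋ = $14,222 → take DB $28,351. Book value $99,232.
Year 3: DB = ⌊$99,232 × 200%/9⌋ = $22,051; SL = ⌊$85,432/7⌋ = $12,204 → take DB $22,051. Book value $77,181.
Year 4: DB = ⌊$77,181 × 200%/9⌋ = $17,151; SL = ⌊$63,381/6⌋ = $10,563 → take DB $17,151. Book value $60,030.
Year 5: DB = ⌊$60,030 × 200%/9⌋ = $13,340; SL = ⌊$46,230/5⌋ = $9,246 → take DB $13,340. Book value $46,690.
Year 6: DB = ⌊$46,690 × 200%/9⌋ = $10,375; SL = ⌊$32,890/4⌋ = $8,222 → take DB $10,375. Book value $36,315.

$36,315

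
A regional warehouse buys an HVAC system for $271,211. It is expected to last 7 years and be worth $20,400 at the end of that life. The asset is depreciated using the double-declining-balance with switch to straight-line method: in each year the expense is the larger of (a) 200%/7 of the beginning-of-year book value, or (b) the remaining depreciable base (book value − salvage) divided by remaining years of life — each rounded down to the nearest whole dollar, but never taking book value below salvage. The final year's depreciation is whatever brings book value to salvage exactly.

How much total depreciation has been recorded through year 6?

$235,796

Depreciable base = $271,211 − $20,400 = $250,811.
Year 1: DB = ⌊$271,211 × 200%/7⌋ = $77,488; SL = ⌊$250,811/7⌋ = $35,830 → take DB $77,488. Book value $193,723.
Year 2: DB = ⌊$193,723 × 200%/7⌋ = $55,349; SL = ⌊$173,323/6⌋ = $28,887 → take DB $55,349. Book value $138,374.
Year 3: DB = ⌊$138,374 × 200%/7⌋ = $39,535; SL = ⌊$117,974/5⌋ = $23,594 → take DB $39,535. Book value $98,839.
Year 4: DB = ⌊$98,839 × 200%/7⌋ = $28,239; SL = ⌊$78,439/4⌋ = $19,609 → take DB $28,239. Book value $70,600.
Year 5: DB = ⌊$70,600 × 200%/7⌋ = $20,171; SL = ⌊$50,200/3⌋ = $16,733 → take DB $20,171. Book value $50,429.
Year 6: DB = ⌊$50,429 × 200%/7⌋ = $14,408; SL = ⌊$30,029/2⌋ = $15,014 → take SL $15,014. Book value $35,415.
Accumulated through year 6 = $271,211 − $35,415 = $235,796.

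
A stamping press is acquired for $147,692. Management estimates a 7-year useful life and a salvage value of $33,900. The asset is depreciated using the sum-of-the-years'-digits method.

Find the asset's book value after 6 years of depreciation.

$37,964

Depreciable base = $147,692 − $33,900 = $113,792.
Sum of the years' digits = 7+6+5+4+3+2+1 = 28.
Year 1: $113,792 × 7/28 = $28,448. Book value $119,244.
Year 2: $113,792 × 6/28 = $24,384. Book value $94,860.
Year 3: $113,792 × 5/28 = $20,320. Book value $74,540.
Year 4: $113,792 × 4/28 = $16,256. Book value $58,284.
Year 5: $113,792 × 3/28 = $12,192. Book value $46,092.
Year 6: $113,792 × 2/28 = $8,128. Book value $37,964.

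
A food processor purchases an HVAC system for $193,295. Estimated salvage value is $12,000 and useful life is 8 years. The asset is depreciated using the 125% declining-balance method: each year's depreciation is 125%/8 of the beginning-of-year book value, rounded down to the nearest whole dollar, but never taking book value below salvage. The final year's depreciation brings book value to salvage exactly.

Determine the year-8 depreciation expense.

Depreciable base = $193,295 − $12,000 = $181,295.
Year 1: ⌊$193,295 × 125%/8⌋ = $30,202. Book value $163,093.
Year 2: ⌊$163,093 × 125%/8⌋ = $25,483. Book value $137,610.
Year 3: ⌊$137,610 × 125%/8⌋ = $21,501. Book value $116,109.
Year 4: ⌊$116,109 × 125%/8⌋ = $18,142. Book value $97,967.
Year 5: ⌊$97,967 × 125%/8⌋ = $15,307. Book value $82,660.
Year 6: ⌊$82,660 × 125%/8⌋ = $12,915. Book value $69,745.
Year 7: ⌊$69,745 × 125%/8⌋ = $10,897. Book value $58,848.
Year 8 (final): $58,848 − $12,000 = $46,848. Book value $12,000.

$46,848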